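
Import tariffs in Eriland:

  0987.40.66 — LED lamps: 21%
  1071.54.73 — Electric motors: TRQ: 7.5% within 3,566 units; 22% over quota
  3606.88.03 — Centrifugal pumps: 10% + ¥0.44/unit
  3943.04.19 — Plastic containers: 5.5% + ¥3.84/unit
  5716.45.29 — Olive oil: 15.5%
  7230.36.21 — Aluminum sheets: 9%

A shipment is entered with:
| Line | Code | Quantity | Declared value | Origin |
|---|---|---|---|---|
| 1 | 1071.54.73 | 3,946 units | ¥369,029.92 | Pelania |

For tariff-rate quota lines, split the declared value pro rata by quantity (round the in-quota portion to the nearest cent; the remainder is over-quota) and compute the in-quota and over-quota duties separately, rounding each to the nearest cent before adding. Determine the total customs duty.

Line 1 (1071.54.73, Pelania, 3,946 units, ¥369,029.92):
Code 1071.54.73 is under a tariff-rate quota (threshold 3,566 units). In-quota: 3,566 units at 7.5%; over-quota: 380 units at 22%.
Pro-rata value split: in-quota = ¥369,029.92 × 3,566/3,946 = ¥333,492.32; over-quota = ¥369,029.92 − ¥333,492.32 = ¥35,537.60.
In-quota duty = ¥333,492.32 × 7.5% = ¥25,011.92. Over-quota duty = ¥35,537.60 × 22% = ¥7,818.27.
Line duty = ¥25,011.92 + ¥7,818.27 = ¥32,830.19.

¥32,830.19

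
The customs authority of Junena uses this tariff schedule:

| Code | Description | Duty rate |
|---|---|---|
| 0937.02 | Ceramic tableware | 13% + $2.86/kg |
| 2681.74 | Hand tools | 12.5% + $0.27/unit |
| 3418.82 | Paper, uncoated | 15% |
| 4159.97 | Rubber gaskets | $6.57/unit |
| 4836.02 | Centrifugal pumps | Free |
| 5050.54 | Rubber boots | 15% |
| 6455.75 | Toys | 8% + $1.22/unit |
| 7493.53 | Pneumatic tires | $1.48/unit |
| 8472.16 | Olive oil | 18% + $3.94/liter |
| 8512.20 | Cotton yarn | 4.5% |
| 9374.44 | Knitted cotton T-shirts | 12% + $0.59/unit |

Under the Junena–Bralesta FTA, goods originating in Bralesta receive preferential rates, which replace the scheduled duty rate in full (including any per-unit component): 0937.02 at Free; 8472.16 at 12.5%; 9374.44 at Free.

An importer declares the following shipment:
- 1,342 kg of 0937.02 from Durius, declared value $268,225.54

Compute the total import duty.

Line 1 (0937.02, Durius, 1,342 kg, $268,225.54):
Base rate for 0937.02 is 13% + $2.86/kg.
0937.02 has an FTA preferential rate, but origin Durius is not Bralesta; base rate stands.
Duty = $268,225.54 × 13% + 1,342 × $2.86 = $38,707.44.

$38,707.44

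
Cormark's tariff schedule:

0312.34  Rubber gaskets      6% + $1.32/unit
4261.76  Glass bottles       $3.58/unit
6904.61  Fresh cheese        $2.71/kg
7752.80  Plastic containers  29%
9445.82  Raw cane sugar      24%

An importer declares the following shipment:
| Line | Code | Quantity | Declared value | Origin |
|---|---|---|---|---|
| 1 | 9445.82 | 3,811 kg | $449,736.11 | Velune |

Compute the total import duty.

Line 1 (9445.82, Velune, 3,811 kg, $449,736.11):
Base rate for 9445.82 is 24%.
Duty = $449,736.11 × 24% = $107,936.67.

$107,936.67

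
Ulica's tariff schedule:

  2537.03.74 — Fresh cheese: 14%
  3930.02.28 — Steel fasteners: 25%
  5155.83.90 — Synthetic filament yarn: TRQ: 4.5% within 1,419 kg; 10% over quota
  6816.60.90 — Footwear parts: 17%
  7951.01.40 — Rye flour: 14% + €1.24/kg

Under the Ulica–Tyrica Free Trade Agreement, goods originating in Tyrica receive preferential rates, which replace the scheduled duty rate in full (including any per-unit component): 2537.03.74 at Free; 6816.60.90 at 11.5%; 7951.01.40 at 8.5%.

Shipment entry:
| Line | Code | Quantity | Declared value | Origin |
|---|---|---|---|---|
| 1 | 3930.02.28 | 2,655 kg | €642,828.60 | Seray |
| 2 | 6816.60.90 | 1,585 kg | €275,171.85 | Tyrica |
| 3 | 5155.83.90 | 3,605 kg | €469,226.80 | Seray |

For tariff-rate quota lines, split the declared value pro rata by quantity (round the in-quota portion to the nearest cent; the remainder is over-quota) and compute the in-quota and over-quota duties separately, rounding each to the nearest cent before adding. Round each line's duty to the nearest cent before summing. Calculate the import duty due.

€229,116.26

Line 1 (3930.02.28, Seray, 2,655 kg, €642,828.60):
Base rate for 3930.02.28 is 25%.
Duty = €642,828.60 × 25% = €160,707.15.
Line 2 (6816.60.90, Tyrica, 1,585 kg, €275,171.85):
Base rate for 6816.60.90 is 17%.
Origin Tyrica qualifies under the Ulica–Tyrica agreement and 6816.60.90 is covered: preferential rate 11.5% applies instead.
Duty = €275,171.85 × 11.5% = €31,644.76.
Line 3 (5155.83.90, Seray, 3,605 kg, €469,226.80):
Code 5155.83.90 is under a tariff-rate quota (threshold 1,419 kg). In-quota: 1,419 kg at 4.5%; over-quota: 2,186 kg at 10%.
Pro-rata value split: in-quota = €469,226.80 × 1,419/3,605 = €184,697.04; over-quota = €469,226.80 − €184,697.04 = €284,529.76.
In-quota duty = €184,697.04 × 4.5% = €8,311.37. Over-quota duty = €284,529.76 × 10% = €28,452.98.
Line duty = €8,311.37 + €28,452.98 = €36,764.35.
Total = €160,707.15 + €31,644.76 + €36,764.35 = €229,116.26.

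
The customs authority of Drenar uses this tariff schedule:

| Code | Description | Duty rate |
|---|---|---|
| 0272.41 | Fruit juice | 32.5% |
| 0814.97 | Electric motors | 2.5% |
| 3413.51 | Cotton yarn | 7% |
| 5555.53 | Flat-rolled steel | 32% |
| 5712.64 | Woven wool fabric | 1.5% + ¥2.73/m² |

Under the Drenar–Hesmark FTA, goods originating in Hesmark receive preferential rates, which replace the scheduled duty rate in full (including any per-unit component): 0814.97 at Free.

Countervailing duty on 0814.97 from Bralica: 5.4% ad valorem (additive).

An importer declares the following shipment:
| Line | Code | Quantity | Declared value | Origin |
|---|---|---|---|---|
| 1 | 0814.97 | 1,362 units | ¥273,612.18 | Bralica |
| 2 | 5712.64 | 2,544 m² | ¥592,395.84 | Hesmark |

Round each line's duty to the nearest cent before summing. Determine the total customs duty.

¥37,446.42

Line 1 (0814.97, Bralica, 1,362 units, ¥273,612.18):
Base rate for 0814.97 is 2.5%.
0814.97 has an FTA preferential rate, but origin Bralica is not Hesmark; base rate stands.
Additional duty on 0814.97 from Bralica: +5.4%. Applied ad valorem rate: 2.5% + 5.4% = 7.9%.
Duty = ¥273,612.18 × 7.9% = ¥21,615.36.
Line 2 (5712.64, Hesmark, 2,544 m², ¥592,395.84):
Base rate for 5712.64 is 1.5% + ¥2.73/m².
Origin Hesmark is the FTA partner but 5712.64 is not on the preference list; base rate stands.
Duty = ¥592,395.84 × 1.5% + 2,544 × ¥2.73 = ¥15,831.06.
Total = ¥21,615.36 + ¥15,831.06 = ¥37,446.42.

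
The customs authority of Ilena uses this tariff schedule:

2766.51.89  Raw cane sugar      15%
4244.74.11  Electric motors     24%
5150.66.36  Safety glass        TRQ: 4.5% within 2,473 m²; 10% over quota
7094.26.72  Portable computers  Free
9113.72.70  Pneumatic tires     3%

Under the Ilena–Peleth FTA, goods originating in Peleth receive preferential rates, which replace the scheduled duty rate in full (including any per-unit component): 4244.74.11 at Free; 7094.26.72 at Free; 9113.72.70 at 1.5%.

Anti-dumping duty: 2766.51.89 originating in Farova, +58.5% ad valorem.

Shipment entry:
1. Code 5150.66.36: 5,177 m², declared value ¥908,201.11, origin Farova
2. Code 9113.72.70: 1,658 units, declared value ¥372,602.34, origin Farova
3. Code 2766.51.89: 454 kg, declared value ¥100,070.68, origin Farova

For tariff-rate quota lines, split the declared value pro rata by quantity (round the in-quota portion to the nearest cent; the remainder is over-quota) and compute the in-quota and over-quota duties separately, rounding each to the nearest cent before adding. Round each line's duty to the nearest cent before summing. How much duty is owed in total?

Line 1 (5150.66.36, Farova, 5,177 m², ¥908,201.11):
Code 5150.66.36 is under a tariff-rate quota (threshold 2,473 m²). In-quota: 2,473 m² at 4.5%; over-quota: 2,704 m² at 10%.
Pro-rata value split: in-quota = ¥908,201.11 × 2,473/5,177 = ¥433,838.39; over-quota = ¥908,201.11 − ¥433,838.39 = ¥474,362.72.
In-quota duty = ¥433,838.39 × 4.5% = ¥19,522.73. Over-quota duty = ¥474,362.72 × 10% = ¥47,436.27.
Line duty = ¥19,522.73 + ¥47,436.27 = ¥66,959.00.
Line 2 (9113.72.70, Farova, 1,658 units, ¥372,602.34):
Base rate for 9113.72.70 is 3%.
9113.72.70 has an FTA preferential rate, but origin Farova is not Peleth; base rate stands.
Duty = ¥372,602.34 × 3% = ¥11,178.07.
Line 3 (2766.51.89, Farova, 454 kg, ¥100,070.68):
Base rate for 2766.51.89 is 15%.
Additional duty on 2766.51.89 from Farova: +58.5%. Applied ad valorem rate: 15% + 58.5% = 73.5%.
Duty = ¥100,070.68 × 73.5% = ¥73,551.95.
Total = ¥66,959.00 + ¥11,178.07 + ¥73,551.95 = ¥151,689.02.

¥151,689.02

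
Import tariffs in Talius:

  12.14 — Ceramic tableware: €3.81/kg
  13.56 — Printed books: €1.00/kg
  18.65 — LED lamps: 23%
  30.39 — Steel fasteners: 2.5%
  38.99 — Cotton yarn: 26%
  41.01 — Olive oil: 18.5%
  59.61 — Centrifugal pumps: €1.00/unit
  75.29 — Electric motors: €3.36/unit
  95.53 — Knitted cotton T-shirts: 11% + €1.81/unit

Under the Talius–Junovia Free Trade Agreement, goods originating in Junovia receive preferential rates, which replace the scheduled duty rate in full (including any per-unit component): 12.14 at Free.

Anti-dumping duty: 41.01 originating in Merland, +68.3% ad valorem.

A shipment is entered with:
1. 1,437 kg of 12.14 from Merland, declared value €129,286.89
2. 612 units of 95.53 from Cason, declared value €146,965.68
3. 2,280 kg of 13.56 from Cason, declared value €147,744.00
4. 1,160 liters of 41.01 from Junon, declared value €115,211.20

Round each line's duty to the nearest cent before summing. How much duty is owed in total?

€46,342.98

Line 1 (12.14, Merland, 1,437 kg, €129,286.89):
Base rate for 12.14 is €3.81/kg.
12.14 has an FTA preferential rate, but origin Merland is not Junovia; base rate stands.
Duty = 1,437 × €3.81 = €5,474.97.
Line 2 (95.53, Cason, 612 units, €146,965.68):
Base rate for 95.53 is 11% + €1.81/unit.
Duty = €146,965.68 × 11% + 612 × €1.81 = €17,273.94.
Line 3 (13.56, Cason, 2,280 kg, €147,744.00):
Base rate for 13.56 is €1.00/kg.
Duty = 2,280 × €1.00 = €2,280.00.
Line 4 (41.01, Junon, 1,160 liters, €115,211.20):
Base rate for 41.01 is 18.5%.
The additional-duty order on 41.01 targets Merland, not Junon; it does not apply.
Duty = €115,211.20 × 18.5% = €21,314.07.
Total = €5,474.97 + €17,273.94 + €2,280.00 + €21,314.07 = €46,342.98.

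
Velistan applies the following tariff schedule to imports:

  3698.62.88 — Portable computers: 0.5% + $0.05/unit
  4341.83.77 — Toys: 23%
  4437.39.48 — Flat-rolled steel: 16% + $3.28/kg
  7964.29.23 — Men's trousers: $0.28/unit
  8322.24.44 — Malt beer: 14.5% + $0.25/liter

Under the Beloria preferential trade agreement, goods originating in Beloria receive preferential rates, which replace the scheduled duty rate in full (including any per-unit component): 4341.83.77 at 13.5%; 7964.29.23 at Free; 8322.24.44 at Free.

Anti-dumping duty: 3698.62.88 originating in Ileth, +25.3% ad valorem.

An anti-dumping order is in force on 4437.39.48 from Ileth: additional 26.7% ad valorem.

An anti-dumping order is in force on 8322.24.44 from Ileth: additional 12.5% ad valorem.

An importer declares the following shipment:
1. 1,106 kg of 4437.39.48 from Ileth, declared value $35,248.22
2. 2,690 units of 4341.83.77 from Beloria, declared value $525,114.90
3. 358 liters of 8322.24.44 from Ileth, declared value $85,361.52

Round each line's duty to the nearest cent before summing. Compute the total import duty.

$112,706.29

Line 1 (4437.39.48, Ileth, 1,106 kg, $35,248.22):
Base rate for 4437.39.48 is 16% + $3.28/kg.
Additional duty on 4437.39.48 from Ileth: +26.7%. Applied ad valorem rate: 16% + 26.7% = 42.7%.
Duty = $35,248.22 × 42.7% + 1,106 × $3.28 = $18,678.67.
Line 2 (4341.83.77, Beloria, 2,690 units, $525,114.90):
Base rate for 4341.83.77 is 23%.
Origin Beloria qualifies under the Velistan–Beloria agreement and 4341.83.77 is covered: preferential rate 13.5% applies instead.
Duty = $525,114.90 × 13.5% = $70,890.51.
Line 3 (8322.24.44, Ileth, 358 liters, $85,361.52):
Base rate for 8322.24.44 is 14.5% + $0.25/liter.
8322.24.44 has an FTA preferential rate, but origin Ileth is not Beloria; base rate stands.
Additional duty on 8322.24.44 from Ileth: +12.5%. Applied ad valorem rate: 14.5% + 12.5% = 27%.
Duty = $85,361.52 × 27% + 358 × $0.25 = $23,137.11.
Total = $18,678.67 + $70,890.51 + $23,137.11 = $112,706.29.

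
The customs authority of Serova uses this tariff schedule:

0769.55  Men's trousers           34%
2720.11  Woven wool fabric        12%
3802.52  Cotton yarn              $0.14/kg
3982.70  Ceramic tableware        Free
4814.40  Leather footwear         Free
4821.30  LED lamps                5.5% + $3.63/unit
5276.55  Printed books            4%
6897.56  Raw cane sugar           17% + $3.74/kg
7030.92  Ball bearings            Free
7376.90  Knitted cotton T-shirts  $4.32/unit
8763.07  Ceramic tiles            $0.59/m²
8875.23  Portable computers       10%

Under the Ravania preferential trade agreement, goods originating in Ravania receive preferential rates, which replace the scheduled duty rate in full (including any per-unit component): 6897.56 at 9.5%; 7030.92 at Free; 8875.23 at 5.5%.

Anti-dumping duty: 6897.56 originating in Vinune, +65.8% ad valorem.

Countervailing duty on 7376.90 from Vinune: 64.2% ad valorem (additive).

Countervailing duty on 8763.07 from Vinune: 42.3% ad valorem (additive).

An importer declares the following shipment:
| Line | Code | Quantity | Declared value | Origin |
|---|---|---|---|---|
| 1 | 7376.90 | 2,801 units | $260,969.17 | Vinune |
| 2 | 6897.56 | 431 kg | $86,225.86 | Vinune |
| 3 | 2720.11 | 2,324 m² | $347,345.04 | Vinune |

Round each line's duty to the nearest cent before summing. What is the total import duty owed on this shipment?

Line 1 (7376.90, Vinune, 2,801 units, $260,969.17):
Base rate for 7376.90 is $4.32/unit.
Additional duty on 7376.90 from Vinune: +64.2% ad valorem. Applied ad valorem rate = 64.2%.
Duty = $260,969.17 × 64.2% + 2,801 × $4.32 = $179,642.53.
Line 2 (6897.56, Vinune, 431 kg, $86,225.86):
Base rate for 6897.56 is 17% + $3.74/kg.
6897.56 has an FTA preferential rate, but origin Vinune is not Ravania; base rate stands.
Additional duty on 6897.56 from Vinune: +65.8%. Applied ad valorem rate: 17% + 65.8% = 82.8%.
Duty = $86,225.86 × 82.8% + 431 × $3.74 = $73,006.95.
Line 3 (2720.11, Vinune, 2,324 m², $347,345.04):
Base rate for 2720.11 is 12%.
Duty = $347,345.04 × 12% = $41,681.40.
Total = $179,642.53 + $73,006.95 + $41,681.40 = $294,330.88.

$294,330.88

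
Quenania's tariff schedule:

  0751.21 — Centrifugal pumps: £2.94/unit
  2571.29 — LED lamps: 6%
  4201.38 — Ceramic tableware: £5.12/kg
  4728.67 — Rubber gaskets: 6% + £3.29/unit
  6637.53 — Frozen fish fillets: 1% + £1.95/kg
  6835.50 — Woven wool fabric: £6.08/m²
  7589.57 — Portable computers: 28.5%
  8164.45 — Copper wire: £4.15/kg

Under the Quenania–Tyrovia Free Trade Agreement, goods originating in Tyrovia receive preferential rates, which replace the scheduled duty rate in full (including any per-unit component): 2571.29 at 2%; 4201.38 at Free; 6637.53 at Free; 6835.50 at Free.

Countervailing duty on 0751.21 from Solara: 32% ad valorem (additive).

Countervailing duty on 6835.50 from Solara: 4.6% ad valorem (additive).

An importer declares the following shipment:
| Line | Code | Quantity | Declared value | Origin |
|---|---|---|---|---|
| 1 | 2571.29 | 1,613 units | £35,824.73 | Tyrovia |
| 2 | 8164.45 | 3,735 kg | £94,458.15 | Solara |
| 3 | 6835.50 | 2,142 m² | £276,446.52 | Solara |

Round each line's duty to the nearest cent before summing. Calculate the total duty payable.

Line 1 (2571.29, Tyrovia, 1,613 units, £35,824.73):
Base rate for 2571.29 is 6%.
Origin Tyrovia qualifies under the Quenania–Tyrovia agreement and 2571.29 is covered: preferential rate 2% applies instead.
Duty = £35,824.73 × 2% = £716.49.
Line 2 (8164.45, Solara, 3,735 kg, £94,458.15):
Base rate for 8164.45 is £4.15/kg.
Duty = 3,735 × £4.15 = £15,500.25.
Line 3 (6835.50, Solara, 2,142 m², £276,446.52):
Base rate for 6835.50 is £6.08/m².
6835.50 has an FTA preferential rate, but origin Solara is not Tyrovia; base rate stands.
Additional duty on 6835.50 from Solara: +4.6% ad valorem. Applied ad valorem rate = 4.6%.
Duty = £276,446.52 × 4.6% + 2,142 × £6.08 = £25,739.90.
Total = £716.49 + £15,500.25 + £25,739.90 = £41,956.64.

£41,956.64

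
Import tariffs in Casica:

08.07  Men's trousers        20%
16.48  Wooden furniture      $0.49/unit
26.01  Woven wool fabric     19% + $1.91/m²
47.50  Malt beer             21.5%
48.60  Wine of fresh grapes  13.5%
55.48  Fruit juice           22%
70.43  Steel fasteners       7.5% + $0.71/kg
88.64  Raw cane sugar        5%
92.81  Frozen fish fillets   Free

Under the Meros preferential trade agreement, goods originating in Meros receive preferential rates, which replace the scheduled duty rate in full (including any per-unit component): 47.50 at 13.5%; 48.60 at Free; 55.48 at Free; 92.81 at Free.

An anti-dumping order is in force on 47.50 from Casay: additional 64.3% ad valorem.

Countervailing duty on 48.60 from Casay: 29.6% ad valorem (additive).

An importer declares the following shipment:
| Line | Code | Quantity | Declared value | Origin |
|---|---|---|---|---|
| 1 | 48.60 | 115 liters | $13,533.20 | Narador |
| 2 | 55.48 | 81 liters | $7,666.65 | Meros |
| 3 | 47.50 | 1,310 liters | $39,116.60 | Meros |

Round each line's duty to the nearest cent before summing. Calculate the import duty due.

Line 1 (48.60, Narador, 115 liters, $13,533.20):
Base rate for 48.60 is 13.5%.
48.60 has an FTA preferential rate, but origin Narador is not Meros; base rate stands.
The additional-duty order on 48.60 targets Casay, not Narador; it does not apply.
Duty = $13,533.20 × 13.5% = $1,826.98.
Line 2 (55.48, Meros, 81 liters, $7,666.65):
Base rate for 55.48 is 22%.
Origin Meros qualifies under the Casica–Meros agreement and 55.48 is covered: preferential rate Free applies instead.
Duty = $7,666.65 × 0% = $0.00.
Line 3 (47.50, Meros, 1,310 liters, $39,116.60):
Base rate for 47.50 is 21.5%.
Origin Meros qualifies under the Casica–Meros agreement and 47.50 is covered: preferential rate 13.5% applies instead.
The additional-duty order on 47.50 targets Casay, not Meros; it does not apply.
Duty = $39,116.60 × 13.5% = $5,280.74.
Total = $1,826.98 + $0.00 + $5,280.74 = $7,107.72.

$7,107.72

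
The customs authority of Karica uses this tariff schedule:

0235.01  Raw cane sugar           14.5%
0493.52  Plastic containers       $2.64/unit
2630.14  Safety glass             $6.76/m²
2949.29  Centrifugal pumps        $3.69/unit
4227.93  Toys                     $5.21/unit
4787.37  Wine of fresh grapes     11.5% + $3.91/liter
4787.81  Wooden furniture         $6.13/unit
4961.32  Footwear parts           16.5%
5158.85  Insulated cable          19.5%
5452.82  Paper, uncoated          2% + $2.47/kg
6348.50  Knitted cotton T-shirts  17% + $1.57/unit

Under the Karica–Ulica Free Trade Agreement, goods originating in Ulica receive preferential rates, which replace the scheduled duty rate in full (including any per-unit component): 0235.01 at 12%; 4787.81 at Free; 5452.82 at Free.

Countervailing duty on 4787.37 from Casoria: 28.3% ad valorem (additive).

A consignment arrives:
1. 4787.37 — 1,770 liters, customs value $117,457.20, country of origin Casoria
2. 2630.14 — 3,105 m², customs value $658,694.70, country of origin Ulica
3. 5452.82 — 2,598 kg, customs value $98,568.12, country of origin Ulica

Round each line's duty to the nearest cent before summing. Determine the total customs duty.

$74,658.47

Line 1 (4787.37, Casoria, 1,770 liters, $117,457.20):
Base rate for 4787.37 is 11.5% + $3.91/liter.
Additional duty on 4787.37 from Casoria: +28.3%. Applied ad valorem rate: 11.5% + 28.3% = 39.8%.
Duty = $117,457.20 × 39.8% + 1,770 × $3.91 = $53,668.67.
Line 2 (2630.14, Ulica, 3,105 m², $658,694.70):
Base rate for 2630.14 is $6.76/m².
Origin Ulica is the FTA partner but 2630.14 is not on the preference list; base rate stands.
Duty = 3,105 × $6.76 = $20,989.80.
Line 3 (5452.82, Ulica, 2,598 kg, $98,568.12):
Base rate for 5452.82 is 2% + $2.47/kg.
Origin Ulica qualifies under the Karica–Ulica agreement and 5452.82 is covered: preferential rate Free applies instead.
Duty = $98,568.12 × 0% = $0.00.
Total = $53,668.67 + $20,989.80 + $0.00 = $74,658.47.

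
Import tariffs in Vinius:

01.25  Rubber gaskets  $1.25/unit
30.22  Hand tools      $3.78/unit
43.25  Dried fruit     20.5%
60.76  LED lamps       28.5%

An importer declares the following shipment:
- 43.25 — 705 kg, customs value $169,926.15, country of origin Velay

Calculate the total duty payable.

Line 1 (43.25, Velay, 705 kg, $169,926.15):
Base rate for 43.25 is 20.5%.
Duty = $169,926.15 × 20.5% = $34,834.86.

$34,834.86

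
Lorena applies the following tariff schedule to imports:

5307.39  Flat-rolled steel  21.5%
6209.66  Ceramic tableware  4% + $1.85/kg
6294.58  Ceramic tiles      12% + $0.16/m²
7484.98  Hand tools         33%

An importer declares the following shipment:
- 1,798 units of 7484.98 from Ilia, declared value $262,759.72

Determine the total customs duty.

$86,710.71

Line 1 (7484.98, Ilia, 1,798 units, $262,759.72):
Base rate for 7484.98 is 33%.
Duty = $262,759.72 × 33% = $86,710.71.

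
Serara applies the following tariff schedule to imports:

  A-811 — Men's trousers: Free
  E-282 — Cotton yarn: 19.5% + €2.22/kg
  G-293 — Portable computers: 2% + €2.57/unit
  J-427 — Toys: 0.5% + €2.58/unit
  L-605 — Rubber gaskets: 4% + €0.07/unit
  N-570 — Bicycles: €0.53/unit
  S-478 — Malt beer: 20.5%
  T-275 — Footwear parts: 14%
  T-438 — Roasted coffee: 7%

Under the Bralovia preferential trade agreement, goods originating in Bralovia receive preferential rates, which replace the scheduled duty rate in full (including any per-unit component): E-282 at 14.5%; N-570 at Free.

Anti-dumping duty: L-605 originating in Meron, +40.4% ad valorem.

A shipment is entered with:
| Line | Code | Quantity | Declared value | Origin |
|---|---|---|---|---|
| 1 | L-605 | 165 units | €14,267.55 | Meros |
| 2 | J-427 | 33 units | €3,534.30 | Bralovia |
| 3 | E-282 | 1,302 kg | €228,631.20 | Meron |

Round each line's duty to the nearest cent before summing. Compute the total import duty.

€48,158.58

Line 1 (L-605, Meros, 165 units, €14,267.55):
Base rate for L-605 is 4% + €0.07/unit.
The additional-duty order on L-605 targets Meron, not Meros; it does not apply.
Duty = €14,267.55 × 4% + 165 × €0.07 = €582.25.
Line 2 (J-427, Bralovia, 33 units, €3,534.30):
Base rate for J-427 is 0.5% + €2.58/unit.
Origin Bralovia is the FTA partner but J-427 is not on the preference list; base rate stands.
Duty = €3,534.30 × 0.5% + 33 × €2.58 = €102.81.
Line 3 (E-282, Meron, 1,302 kg, €228,631.20):
Base rate for E-282 is 19.5% + €2.22/kg.
E-282 has an FTA preferential rate, but origin Meron is not Bralovia; base rate stands.
Duty = €228,631.20 × 19.5% + 1,302 × €2.22 = €47,473.52.
Total = €582.25 + €102.81 + €47,473.52 = €48,158.58.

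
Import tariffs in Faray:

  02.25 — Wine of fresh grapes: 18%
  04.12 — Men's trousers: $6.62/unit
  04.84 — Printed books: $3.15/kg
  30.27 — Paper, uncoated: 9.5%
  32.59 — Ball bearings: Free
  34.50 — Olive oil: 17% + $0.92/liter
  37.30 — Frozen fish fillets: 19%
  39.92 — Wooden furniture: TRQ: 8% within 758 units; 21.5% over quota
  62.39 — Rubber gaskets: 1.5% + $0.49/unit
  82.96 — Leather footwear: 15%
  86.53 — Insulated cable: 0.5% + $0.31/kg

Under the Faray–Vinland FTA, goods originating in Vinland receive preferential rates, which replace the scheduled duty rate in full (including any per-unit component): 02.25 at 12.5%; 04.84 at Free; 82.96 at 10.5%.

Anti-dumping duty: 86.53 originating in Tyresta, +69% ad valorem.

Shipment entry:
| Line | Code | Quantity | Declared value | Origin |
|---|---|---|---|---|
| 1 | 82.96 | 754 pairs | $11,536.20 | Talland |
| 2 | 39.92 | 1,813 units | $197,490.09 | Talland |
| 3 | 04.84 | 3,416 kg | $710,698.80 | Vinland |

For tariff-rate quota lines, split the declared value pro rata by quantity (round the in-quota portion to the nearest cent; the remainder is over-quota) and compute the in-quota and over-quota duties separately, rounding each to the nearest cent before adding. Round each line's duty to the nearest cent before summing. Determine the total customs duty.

Line 1 (82.96, Talland, 754 pairs, $11,536.20):
Base rate for 82.96 is 15%.
82.96 has an FTA preferential rate, but origin Talland is not Vinland; base rate stands.
Duty = $11,536.20 × 15% = $1,730.43.
Line 2 (39.92, Talland, 1,813 units, $197,490.09):
Code 39.92 is under a tariff-rate quota (threshold 758 units). In-quota: 758 units at 8%; over-quota: 1,055 units at 21.5%.
Pro-rata value split: in-quota = $197,490.09 × 758/1,813 = $82,568.94; over-quota = $197,490.09 − $82,568.94 = $114,921.15.
In-quota duty = $82,568.94 × 8% = $6,605.52. Over-quota duty = $114,921.15 × 21.5% = $24,708.05.
Line duty = $6,605.52 + $24,708.05 = $31,313.57.
Line 3 (04.84, Vinland, 3,416 kg, $710,698.80):
Base rate for 04.84 is $3.15/kg.
Origin Vinland qualifies under the Faray–Vinland agreement and 04.84 is covered: preferential rate Free applies instead.
Duty = $710,698.80 × 0% = $0.00.
Total = $1,730.43 + $31,313.57 + $0.00 = $33,044.00.

$33,044.00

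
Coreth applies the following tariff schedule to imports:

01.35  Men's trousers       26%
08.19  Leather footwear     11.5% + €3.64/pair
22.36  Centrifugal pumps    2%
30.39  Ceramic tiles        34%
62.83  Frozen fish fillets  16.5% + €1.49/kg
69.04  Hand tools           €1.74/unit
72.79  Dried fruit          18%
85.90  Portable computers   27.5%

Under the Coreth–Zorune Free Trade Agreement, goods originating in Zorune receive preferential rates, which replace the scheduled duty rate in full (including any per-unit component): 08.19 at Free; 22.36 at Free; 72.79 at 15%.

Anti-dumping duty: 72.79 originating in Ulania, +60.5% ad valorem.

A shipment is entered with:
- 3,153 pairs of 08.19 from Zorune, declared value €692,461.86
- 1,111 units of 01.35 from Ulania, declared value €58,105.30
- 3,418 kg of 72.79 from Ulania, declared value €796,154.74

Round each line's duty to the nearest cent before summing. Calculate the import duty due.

Line 1 (08.19, Zorune, 3,153 pairs, €692,461.86):
Base rate for 08.19 is 11.5% + €3.64/pair.
Origin Zorune qualifies under the Coreth–Zorune agreement and 08.19 is covered: preferential rate Free applies instead.
Duty = €692,461.86 × 0% = €0.00.
Line 2 (01.35, Ulania, 1,111 units, €58,105.30):
Base rate for 01.35 is 26%.
Duty = €58,105.30 × 26% = €15,107.38.
Line 3 (72.79, Ulania, 3,418 kg, €796,154.74):
Base rate for 72.79 is 18%.
72.79 has an FTA preferential rate, but origin Ulania is not Zorune; base rate stands.
Additional duty on 72.79 from Ulania: +60.5%. Applied ad valorem rate: 18% + 60.5% = 78.5%.
Duty = €796,154.74 × 78.5% = €624,981.47.
Total = €0.00 + €15,107.38 + €624,981.47 = €640,088.85.

€640,088.85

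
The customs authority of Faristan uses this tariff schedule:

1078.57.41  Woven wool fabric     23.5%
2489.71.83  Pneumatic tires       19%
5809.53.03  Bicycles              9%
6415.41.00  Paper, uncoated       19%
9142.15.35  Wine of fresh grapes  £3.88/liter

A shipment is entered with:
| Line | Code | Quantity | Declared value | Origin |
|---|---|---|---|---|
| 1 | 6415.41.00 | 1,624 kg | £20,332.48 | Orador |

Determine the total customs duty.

£3,863.17

Line 1 (6415.41.00, Orador, 1,624 kg, £20,332.48):
Base rate for 6415.41.00 is 19%.
Duty = £20,332.48 × 19% = £3,863.17.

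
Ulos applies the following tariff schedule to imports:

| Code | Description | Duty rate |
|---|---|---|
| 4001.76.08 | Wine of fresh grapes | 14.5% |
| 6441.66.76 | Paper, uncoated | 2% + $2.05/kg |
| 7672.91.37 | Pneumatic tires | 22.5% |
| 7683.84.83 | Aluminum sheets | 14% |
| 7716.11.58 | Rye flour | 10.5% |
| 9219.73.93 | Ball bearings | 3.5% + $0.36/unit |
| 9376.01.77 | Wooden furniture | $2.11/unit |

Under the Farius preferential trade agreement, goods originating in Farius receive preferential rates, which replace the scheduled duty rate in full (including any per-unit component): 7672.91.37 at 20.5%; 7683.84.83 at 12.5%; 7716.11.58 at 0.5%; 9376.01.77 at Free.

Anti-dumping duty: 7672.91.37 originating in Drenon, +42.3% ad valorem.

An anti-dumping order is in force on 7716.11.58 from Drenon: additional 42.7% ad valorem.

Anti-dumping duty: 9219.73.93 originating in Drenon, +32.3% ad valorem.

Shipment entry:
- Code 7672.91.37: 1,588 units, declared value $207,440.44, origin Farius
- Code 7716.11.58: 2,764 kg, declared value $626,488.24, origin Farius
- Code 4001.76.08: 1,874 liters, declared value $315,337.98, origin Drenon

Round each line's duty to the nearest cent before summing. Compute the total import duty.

$91,381.74

Line 1 (7672.91.37, Farius, 1,588 units, $207,440.44):
Base rate for 7672.91.37 is 22.5%.
Origin Farius qualifies under the Ulos–Farius agreement and 7672.91.37 is covered: preferential rate 20.5% applies instead.
The additional-duty order on 7672.91.37 targets Drenon, not Farius; it does not apply.
Duty = $207,440.44 × 20.5% = $42,525.29.
Line 2 (7716.11.58, Farius, 2,764 kg, $626,488.24):
Base rate for 7716.11.58 is 10.5%.
Origin Farius qualifies under the Ulos–Farius agreement and 7716.11.58 is covered: preferential rate 0.5% applies instead.
The additional-duty order on 7716.11.58 targets Drenon, not Farius; it does not apply.
Duty = $626,488.24 × 0.5% = $3,132.44.
Line 3 (4001.76.08, Drenon, 1,874 liters, $315,337.98):
Base rate for 4001.76.08 is 14.5%.
Duty = $315,337.98 × 14.5% = $45,724.01.
Total = $42,525.29 + $3,132.44 + $45,724.01 = $91,381.74.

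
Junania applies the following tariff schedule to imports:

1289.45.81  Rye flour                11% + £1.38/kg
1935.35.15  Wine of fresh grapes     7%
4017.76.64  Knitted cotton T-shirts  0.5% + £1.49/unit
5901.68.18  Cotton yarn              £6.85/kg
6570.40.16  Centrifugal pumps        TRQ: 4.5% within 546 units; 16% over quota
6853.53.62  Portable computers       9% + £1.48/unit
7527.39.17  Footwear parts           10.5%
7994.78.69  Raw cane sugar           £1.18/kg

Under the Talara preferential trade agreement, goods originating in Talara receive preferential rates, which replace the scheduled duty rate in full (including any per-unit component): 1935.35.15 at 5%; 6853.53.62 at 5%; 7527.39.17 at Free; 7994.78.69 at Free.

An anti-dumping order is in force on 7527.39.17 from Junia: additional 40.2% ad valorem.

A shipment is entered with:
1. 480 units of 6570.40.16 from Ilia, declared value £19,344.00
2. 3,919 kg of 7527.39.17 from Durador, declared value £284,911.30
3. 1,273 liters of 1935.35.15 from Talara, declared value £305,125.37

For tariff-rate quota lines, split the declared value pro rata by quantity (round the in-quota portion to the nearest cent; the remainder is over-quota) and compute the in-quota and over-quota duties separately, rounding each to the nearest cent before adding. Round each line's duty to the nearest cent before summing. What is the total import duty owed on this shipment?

£46,042.44

Line 1 (6570.40.16, Ilia, 480 units, £19,344.00):
Code 6570.40.16 is under a tariff-rate quota (threshold 546 units). Quantity 480 units is within the quota, so the in-quota rate 4.5% applies to the full value.
Duty = £19,344.00 × 4.5% = £870.48.
Line 2 (7527.39.17, Durador, 3,919 kg, £284,911.30):
Base rate for 7527.39.17 is 10.5%.
7527.39.17 has an FTA preferential rate, but origin Durador is not Talara; base rate stands.
The additional-duty order on 7527.39.17 targets Junia, not Durador; it does not apply.
Duty = £284,911.30 × 10.5% = £29,915.69.
Line 3 (1935.35.15, Talara, 1,273 liters, £305,125.37):
Base rate for 1935.35.15 is 7%.
Origin Talara qualifies under the Junania–Talara agreement and 1935.35.15 is covered: preferential rate 5% applies instead.
Duty = £305,125.37 × 5% = £15,256.27.
Total = £870.48 + £29,915.69 + £15,256.27 = £46,042.44.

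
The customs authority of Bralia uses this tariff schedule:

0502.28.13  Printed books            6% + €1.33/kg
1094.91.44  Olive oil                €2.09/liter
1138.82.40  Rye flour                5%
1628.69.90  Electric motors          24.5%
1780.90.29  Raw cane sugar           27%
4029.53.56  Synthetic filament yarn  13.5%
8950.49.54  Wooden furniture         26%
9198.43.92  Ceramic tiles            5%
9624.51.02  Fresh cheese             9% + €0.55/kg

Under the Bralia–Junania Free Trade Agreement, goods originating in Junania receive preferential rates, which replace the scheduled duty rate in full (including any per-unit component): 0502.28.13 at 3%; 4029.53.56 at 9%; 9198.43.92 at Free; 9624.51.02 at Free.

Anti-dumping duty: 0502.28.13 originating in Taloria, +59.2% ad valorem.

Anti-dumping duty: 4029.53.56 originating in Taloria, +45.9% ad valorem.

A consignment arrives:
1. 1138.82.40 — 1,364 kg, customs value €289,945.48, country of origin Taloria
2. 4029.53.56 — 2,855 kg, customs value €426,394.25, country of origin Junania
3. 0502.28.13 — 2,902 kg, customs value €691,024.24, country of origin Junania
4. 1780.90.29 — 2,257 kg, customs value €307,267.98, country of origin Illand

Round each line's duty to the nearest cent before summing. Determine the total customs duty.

Line 1 (1138.82.40, Taloria, 1,364 kg, €289,945.48):
Base rate for 1138.82.40 is 5%.
Duty = €289,945.48 × 5% = €14,497.27.
Line 2 (4029.53.56, Junania, 2,855 kg, €426,394.25):
Base rate for 4029.53.56 is 13.5%.
Origin Junania qualifies under the Bralia–Junania agreement and 4029.53.56 is covered: preferential rate 9% applies instead.
The additional-duty order on 4029.53.56 targets Taloria, not Junania; it does not apply.
Duty = €426,394.25 × 9% = €38,375.48.
Line 3 (0502.28.13, Junania, 2,902 kg, €691,024.24):
Base rate for 0502.28.13 is 6% + €1.33/kg.
Origin Junania qualifies under the Bralia–Junania agreement and 0502.28.13 is covered: preferential rate 3% applies instead.
The additional-duty order on 0502.28.13 targets Taloria, not Junania; it does not apply.
Duty = €691,024.24 × 3% = €20,730.73.
Line 4 (1780.90.29, Illand, 2,257 kg, €307,267.98):
Base rate for 1780.90.29 is 27%.
Duty = €307,267.98 × 27% = €82,962.35.
Total = €14,497.27 + €38,375.48 + €20,730.73 + €82,962.35 = €156,565.83.

€156,565.83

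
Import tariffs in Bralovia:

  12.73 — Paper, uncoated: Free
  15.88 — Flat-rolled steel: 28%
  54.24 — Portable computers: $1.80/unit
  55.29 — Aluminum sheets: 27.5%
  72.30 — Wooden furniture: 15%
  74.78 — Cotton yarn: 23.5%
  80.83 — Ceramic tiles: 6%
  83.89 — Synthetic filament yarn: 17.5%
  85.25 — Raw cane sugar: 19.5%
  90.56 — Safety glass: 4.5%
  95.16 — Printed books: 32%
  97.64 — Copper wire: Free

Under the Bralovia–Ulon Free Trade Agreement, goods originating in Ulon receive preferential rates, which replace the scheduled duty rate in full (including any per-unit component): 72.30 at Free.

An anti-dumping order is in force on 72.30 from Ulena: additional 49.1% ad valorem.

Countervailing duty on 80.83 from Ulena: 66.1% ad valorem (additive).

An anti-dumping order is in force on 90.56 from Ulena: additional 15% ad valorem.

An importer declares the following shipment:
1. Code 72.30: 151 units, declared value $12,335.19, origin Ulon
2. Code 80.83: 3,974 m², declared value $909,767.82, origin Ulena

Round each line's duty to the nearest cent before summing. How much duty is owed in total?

$655,942.60

Line 1 (72.30, Ulon, 151 units, $12,335.19):
Base rate for 72.30 is 15%.
Origin Ulon qualifies under the Bralovia–Ulon agreement and 72.30 is covered: preferential rate Free applies instead.
The additional-duty order on 72.30 targets Ulena, not Ulon; it does not apply.
Duty = $12,335.19 × 0% = $0.00.
Line 2 (80.83, Ulena, 3,974 m², $909,767.82):
Base rate for 80.83 is 6%.
Additional duty on 80.83 from Ulena: +66.1%. Applied ad valorem rate: 6% + 66.1% = 72.1%.
Duty = $909,767.82 × 72.1% = $655,942.60.
Total = $0.00 + $655,942.60 = $655,942.60.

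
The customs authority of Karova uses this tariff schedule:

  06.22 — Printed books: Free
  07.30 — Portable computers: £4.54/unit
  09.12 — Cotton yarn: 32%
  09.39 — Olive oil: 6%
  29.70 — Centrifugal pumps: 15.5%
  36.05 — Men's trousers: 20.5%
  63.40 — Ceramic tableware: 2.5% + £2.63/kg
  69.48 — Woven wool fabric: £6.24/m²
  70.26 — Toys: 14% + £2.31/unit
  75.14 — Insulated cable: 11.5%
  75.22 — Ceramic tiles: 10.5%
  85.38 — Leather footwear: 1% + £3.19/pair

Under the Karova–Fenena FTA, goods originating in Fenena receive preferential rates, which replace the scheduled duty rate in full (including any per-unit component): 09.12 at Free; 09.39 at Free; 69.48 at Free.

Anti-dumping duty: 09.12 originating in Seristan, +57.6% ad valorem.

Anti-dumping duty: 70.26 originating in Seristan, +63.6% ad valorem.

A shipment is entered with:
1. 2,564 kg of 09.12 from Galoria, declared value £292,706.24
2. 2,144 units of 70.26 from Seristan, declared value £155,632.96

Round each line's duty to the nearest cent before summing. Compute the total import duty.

£219,389.82

Line 1 (09.12, Galoria, 2,564 kg, £292,706.24):
Base rate for 09.12 is 32%.
09.12 has an FTA preferential rate, but origin Galoria is not Fenena; base rate stands.
The additional-duty order on 09.12 targets Seristan, not Galoria; it does not apply.
Duty = £292,706.24 × 32% = £93,666.00.
Line 2 (70.26, Seristan, 2,144 units, £155,632.96):
Base rate for 70.26 is 14% + £2.31/unit.
Additional duty on 70.26 from Seristan: +63.6%. Applied ad valorem rate: 14% + 63.6% = 77.6%.
Duty = £155,632.96 × 77.6% + 2,144 × £2.31 = £125,723.82.
Total = £93,666.00 + £125,723.82 = £219,389.82.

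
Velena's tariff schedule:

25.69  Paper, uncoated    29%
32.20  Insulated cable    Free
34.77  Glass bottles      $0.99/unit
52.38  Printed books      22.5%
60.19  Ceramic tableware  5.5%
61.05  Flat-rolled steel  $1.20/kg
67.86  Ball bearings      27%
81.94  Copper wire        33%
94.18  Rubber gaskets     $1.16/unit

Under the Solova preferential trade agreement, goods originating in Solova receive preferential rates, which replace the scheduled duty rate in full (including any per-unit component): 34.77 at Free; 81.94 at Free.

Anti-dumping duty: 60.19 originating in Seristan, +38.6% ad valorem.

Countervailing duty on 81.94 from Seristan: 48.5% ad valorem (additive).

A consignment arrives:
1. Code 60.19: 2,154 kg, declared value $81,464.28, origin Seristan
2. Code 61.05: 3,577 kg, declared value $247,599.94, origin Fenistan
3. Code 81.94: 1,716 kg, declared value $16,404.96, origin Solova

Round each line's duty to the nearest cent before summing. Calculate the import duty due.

Line 1 (60.19, Seristan, 2,154 kg, $81,464.28):
Base rate for 60.19 is 5.5%.
Additional duty on 60.19 from Seristan: +38.6%. Applied ad valorem rate: 5.5% + 38.6% = 44.1%.
Duty = $81,464.28 × 44.1% = $35,925.75.
Line 2 (61.05, Fenistan, 3,577 kg, $247,599.94):
Base rate for 61.05 is $1.20/kg.
Duty = 3,577 × $1.20 = $4,292.40.
Line 3 (81.94, Solova, 1,716 kg, $16,404.96):
Base rate for 81.94 is 33%.
Origin Solova qualifies under the Velena–Solova agreement and 81.94 is covered: preferential rate Free applies instead.
The additional-duty order on 81.94 targets Seristan, not Solova; it does not apply.
Duty = $16,404.96 × 0% = $0.00.
Total = $35,925.75 + $4,292.40 + $0.00 = $40,218.15.

$40,218.15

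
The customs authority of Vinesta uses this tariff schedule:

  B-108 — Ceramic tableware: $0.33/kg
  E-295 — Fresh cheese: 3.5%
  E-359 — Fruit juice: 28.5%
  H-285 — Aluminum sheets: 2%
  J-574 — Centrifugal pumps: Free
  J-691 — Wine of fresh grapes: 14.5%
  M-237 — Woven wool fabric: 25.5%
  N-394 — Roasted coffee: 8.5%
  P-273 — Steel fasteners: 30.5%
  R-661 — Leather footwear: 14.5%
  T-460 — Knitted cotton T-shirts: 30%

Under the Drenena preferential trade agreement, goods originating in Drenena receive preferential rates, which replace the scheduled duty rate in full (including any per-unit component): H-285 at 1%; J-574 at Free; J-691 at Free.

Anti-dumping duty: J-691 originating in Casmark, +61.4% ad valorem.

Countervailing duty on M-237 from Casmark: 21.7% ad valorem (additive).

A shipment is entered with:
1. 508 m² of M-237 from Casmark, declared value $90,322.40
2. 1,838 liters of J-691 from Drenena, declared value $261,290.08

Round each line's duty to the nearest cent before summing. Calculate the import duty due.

$42,632.17

Line 1 (M-237, Casmark, 508 m², $90,322.40):
Base rate for M-237 is 25.5%.
Additional duty on M-237 from Casmark: +21.7%. Applied ad valorem rate: 25.5% + 21.7% = 47.2%.
Duty = $90,322.40 × 47.2% = $42,632.17.
Line 2 (J-691, Drenena, 1,838 liters, $261,290.08):
Base rate for J-691 is 14.5%.
Origin Drenena qualifies under the Vinesta–Drenena agreement and J-691 is covered: preferential rate Free applies instead.
The additional-duty order on J-691 targets Casmark, not Drenena; it does not apply.
Duty = $261,290.08 × 0% = $0.00.
Total = $42,632.17 + $0.00 = $42,632.17.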